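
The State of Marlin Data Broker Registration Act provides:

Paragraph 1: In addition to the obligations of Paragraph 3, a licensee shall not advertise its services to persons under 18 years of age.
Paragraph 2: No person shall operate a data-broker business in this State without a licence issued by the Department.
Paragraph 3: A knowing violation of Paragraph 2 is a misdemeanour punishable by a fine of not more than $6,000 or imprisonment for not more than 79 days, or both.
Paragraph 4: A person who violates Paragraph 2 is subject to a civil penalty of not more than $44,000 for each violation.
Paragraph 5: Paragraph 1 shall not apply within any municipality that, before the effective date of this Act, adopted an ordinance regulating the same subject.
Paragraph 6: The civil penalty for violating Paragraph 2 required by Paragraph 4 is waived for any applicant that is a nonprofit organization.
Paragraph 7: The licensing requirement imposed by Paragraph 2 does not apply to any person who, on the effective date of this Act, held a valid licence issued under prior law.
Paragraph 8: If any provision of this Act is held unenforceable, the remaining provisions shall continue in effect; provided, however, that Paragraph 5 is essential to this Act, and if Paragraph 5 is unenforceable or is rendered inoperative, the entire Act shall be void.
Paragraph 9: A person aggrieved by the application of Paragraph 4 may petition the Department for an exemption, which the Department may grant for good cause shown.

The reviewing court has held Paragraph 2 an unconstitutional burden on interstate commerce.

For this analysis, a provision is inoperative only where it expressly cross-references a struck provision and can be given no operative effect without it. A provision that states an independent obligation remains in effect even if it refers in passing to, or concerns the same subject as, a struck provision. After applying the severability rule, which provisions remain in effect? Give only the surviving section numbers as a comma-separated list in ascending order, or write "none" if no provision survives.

Paragraph 2 is struck. The only function of Paragraph 3 is the criminal penalty for violating Paragraph 2, so it cannot stand once Paragraph 2 is removed. Paragraph 4 has no operative effect of its own apart from Paragraph 2 and is therefore inoperative. The only function of Paragraph 7 is the grandfather exemption from Paragraph 2, so it cannot stand once Paragraph 2 is removed. Paragraph 6 has no operative effect of its own apart from Paragraph 4 and is therefore inoperative. Paragraph 9 merely fixes the exemption procedure for Paragraph 4; with Paragraph 4 gone it has nothing to operate on and falls away. Paragraph 1 mentions Paragraph 3 but its own obligation stands independently of Paragraph 3, so Paragraph 1 is not affected. Paragraph 8 makes Paragraph 5 an essential term, but Paragraph 5 is unaffected, so the severability proviso in Paragraph 8 preserves the remaining provisions. Paragraph 1, Paragraph 5, and Paragraph 8 remain in effect.

1, 5, 8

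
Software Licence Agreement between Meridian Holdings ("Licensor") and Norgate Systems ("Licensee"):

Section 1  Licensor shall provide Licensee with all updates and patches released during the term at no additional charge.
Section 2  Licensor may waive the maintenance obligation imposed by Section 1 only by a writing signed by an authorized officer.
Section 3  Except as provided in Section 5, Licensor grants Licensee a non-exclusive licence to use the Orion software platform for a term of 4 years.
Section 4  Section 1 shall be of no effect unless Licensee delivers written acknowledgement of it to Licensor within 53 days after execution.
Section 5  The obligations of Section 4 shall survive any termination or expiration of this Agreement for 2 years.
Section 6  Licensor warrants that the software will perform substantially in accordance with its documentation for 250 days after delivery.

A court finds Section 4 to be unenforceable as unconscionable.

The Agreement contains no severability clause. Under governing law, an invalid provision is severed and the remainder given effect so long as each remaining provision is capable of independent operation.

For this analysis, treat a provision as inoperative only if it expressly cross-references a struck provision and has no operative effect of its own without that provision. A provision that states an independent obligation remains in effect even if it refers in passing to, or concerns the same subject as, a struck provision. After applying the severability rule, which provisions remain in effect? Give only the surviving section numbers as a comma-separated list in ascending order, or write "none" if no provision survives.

1, 2, 3, 6

Section 4 is struck. Section 5 has no operative effect of its own apart from Section 4 and is therefore inoperative. Section 3 mentions Section 5 but its own obligation stands independently of Section 5, so Section 3 is not affected. Under the stated default rule, only provisions that cannot operate independently fall away; the rest are enforced. That leaves Section 1, Section 2, Section 3, and Section 6 in effect.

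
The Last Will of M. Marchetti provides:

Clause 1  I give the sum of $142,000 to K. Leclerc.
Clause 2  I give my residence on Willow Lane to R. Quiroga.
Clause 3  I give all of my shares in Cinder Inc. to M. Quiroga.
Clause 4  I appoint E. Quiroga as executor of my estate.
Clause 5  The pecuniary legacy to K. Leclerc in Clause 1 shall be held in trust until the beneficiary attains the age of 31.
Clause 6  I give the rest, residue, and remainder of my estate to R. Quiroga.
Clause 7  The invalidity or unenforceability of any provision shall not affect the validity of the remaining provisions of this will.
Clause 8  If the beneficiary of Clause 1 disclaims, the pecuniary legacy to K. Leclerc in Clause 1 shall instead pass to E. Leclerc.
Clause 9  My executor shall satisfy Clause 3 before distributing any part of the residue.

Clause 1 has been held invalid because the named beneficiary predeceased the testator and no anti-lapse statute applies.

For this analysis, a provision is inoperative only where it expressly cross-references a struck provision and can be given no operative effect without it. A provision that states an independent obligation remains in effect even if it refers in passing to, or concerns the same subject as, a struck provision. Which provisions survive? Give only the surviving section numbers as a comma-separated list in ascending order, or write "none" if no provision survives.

2, 3, 4, 6, 7, 9

Clause 1 is struck. Clause 5 merely fixes the trust for Clause 1; with Clause 1 gone it has nothing to operate on and falls away. Clause 8 operates only by reference to Clause 1, so it falls with Clause 1. Under the severability clause in Clause 7, the remaining provisions continue in force. The provisions still in force are Clause 2, Clause 3, Clause 4, Clause 6, Clause 7, and Clause 9.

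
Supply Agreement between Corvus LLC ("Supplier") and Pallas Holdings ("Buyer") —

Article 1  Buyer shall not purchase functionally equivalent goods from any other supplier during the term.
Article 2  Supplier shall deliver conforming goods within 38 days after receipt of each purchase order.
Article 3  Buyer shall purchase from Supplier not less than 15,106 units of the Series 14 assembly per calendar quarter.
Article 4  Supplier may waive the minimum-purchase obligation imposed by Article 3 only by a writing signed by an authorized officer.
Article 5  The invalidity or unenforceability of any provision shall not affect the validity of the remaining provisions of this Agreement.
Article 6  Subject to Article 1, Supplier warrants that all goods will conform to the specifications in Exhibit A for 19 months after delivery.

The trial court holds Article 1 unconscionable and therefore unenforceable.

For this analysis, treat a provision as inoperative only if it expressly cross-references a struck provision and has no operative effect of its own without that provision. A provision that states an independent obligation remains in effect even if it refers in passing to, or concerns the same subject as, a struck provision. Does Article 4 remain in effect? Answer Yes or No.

Yes

Article 1 is struck. Article 6 mentions Article 1 but its own obligation stands independently of Article 1, so Article 6 is not affected. No other provision's operative terms depend on Article 1. Under the severability clause in Article 5, the remaining provisions continue in force. That leaves Article 2, Article 3, Article 4, Article 5, and Article 6 in effect. Article 4 is among the surviving provisions, so the answer is yes.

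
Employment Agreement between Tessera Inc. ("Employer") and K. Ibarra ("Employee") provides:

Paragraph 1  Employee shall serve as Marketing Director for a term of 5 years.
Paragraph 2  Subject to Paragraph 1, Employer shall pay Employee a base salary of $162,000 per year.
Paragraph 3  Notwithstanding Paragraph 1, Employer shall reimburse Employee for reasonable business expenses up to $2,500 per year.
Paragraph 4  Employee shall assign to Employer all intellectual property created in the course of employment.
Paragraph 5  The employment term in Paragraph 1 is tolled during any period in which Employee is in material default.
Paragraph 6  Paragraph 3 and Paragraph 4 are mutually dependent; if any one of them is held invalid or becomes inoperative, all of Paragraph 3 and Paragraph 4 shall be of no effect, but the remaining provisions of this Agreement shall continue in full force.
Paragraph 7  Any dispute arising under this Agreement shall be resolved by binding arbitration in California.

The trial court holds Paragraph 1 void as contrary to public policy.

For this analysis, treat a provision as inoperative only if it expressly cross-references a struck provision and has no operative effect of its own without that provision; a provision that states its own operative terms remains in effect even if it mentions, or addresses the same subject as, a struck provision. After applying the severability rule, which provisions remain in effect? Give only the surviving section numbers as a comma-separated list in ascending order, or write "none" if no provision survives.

2, 3, 4, 6, 7

Paragraph 1 is struck. The whole of Paragraph 5 is the tolling of the employment term, defined by reference to Paragraph 1, so Paragraph 5 cannot stand once Paragraph 1 is removed. Paragraph 3 mentions Paragraph 1 but its own obligation stands independently of Paragraph 1, so Paragraph 3 is not affected. Although Paragraph 2 refers to Paragraph 1, its operative terms do not depend on Paragraph 1, so it remains in effect. Paragraph 6 ties Paragraph 3 and Paragraph 4 together, but none of those is affected here; the remaining provisions continue in force under Paragraph 6. Paragraph 2, Paragraph 3, Paragraph 4, Paragraph 6, and Paragraph 7 remain in effect.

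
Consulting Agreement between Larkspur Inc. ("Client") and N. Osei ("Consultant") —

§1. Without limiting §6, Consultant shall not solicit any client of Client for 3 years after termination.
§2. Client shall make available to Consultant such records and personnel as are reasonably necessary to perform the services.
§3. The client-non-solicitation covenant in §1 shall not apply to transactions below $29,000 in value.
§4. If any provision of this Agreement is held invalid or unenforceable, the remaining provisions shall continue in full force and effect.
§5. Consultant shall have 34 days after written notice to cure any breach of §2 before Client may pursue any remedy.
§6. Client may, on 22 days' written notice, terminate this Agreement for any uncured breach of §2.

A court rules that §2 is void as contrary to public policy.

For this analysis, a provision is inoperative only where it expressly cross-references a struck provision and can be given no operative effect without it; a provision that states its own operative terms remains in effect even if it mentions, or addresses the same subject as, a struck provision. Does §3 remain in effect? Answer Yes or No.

Yes

§2 is struck. §5 has no operative effect of its own apart from §2 and is therefore inoperative. §6 has no operative effect of its own apart from §2 and is therefore inoperative. Although §1 refers to §6, its operative terms do not depend on §6, so it remains in effect. Under the severability clause in §4, the remaining provisions continue in force. That leaves §1, §3, and §4 in effect. §3 is among the surviving provisions, so the answer is yes.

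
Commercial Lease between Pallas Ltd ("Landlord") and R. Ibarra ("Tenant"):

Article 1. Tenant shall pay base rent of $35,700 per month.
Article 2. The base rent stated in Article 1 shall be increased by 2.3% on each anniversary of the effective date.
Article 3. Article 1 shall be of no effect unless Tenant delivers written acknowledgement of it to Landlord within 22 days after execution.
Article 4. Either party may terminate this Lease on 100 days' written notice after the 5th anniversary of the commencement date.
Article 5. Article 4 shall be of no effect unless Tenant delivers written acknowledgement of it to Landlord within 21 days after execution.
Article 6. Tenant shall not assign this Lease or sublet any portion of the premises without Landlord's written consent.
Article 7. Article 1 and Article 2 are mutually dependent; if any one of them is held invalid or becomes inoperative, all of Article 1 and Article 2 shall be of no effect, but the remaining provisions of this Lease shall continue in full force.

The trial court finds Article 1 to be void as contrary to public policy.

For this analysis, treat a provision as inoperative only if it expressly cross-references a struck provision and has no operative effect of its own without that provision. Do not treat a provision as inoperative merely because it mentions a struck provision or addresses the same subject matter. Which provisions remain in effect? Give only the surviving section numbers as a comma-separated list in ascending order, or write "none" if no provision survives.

4, 5, 6, 7

Article 1 is struck. Article 2 does nothing except set the escalation of the base rent by reference to Article 1; with Article 1 gone it has no independent effect and is inoperative. Article 3 operates only by reference to Article 1, so it falls with Article 1. Article 7 declares Article 1 and Article 2 mutually dependent; since one of them has fallen, all of them are of no effect. The remainder continues in force under Article 7. The provisions still in force are Article 4, Article 5, Article 6, and Article 7.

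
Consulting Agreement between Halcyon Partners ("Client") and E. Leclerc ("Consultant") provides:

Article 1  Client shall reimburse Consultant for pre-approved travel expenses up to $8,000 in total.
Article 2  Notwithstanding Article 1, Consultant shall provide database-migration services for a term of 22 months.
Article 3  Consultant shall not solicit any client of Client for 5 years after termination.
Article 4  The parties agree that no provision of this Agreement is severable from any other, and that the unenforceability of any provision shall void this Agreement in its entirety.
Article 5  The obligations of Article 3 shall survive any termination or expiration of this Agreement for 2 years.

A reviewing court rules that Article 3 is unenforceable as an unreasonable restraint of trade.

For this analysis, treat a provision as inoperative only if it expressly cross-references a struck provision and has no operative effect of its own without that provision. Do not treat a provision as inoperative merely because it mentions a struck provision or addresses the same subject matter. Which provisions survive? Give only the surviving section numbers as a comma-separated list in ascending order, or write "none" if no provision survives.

Article 3 is struck. Article 5 operates only by reference to Article 3, so it falls with Article 3. Article 4 provides that the Agreement is not severable, so the invalidity of any one provision voids the entire Agreement. No provision of the Agreement survives.

none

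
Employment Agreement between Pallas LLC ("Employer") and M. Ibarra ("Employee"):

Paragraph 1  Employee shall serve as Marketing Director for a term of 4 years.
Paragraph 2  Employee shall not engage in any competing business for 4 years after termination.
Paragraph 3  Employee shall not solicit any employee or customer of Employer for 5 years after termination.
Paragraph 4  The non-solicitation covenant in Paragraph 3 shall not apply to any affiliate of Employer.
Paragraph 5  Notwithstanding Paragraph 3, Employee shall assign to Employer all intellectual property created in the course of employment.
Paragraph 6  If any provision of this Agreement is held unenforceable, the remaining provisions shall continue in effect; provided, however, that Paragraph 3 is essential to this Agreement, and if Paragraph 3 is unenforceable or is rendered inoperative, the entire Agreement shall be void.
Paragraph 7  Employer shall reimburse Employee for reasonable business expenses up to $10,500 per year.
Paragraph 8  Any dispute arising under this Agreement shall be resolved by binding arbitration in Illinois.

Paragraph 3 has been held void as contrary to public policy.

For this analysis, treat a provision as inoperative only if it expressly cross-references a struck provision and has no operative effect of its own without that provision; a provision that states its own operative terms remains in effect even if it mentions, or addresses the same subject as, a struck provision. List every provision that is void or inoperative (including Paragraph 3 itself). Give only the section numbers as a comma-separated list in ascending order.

1, 2, 3, 4, 5, 6, 7, 8

Paragraph 3 is struck. Paragraph 4 has no operative effect of its own apart from Paragraph 3 and is therefore inoperative. Paragraph 6 makes Paragraph 3 an essential term, and Paragraph 3 is the provision held invalid; under Paragraph 6, the entire Agreement is therefore void. No provision of the Agreement survives.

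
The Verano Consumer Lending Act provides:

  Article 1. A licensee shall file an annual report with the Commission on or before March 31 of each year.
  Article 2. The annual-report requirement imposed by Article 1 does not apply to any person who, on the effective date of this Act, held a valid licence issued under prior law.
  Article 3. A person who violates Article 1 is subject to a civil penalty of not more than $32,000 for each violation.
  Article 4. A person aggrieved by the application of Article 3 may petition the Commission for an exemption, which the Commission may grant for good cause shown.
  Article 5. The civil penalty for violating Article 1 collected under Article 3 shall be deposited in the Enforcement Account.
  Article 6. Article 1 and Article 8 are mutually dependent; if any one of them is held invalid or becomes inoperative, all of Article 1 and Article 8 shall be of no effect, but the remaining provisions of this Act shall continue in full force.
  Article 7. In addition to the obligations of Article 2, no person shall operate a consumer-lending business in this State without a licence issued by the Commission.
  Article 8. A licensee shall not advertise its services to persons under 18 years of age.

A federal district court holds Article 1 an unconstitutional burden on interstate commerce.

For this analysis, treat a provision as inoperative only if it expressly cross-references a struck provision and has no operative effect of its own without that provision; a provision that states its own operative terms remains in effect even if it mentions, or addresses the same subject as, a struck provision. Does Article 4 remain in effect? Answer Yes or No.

No

Article 1 is struck. Article 2 operates only by reference to Article 1, so it falls with Article 1. The only function of Article 3 is the civil penalty for violating Article 1, so it cannot stand once Article 1 is removed. Article 4 operates only by reference to Article 3, so it falls with Article 3. Article 5 operates only by reference to Article 3, so it falls with Article 3. Article 7 mentions Article 2 but its own obligation stands independently of Article 2, so Article 7 is not affected. Article 6 declares Article 1 and Article 8 mutually dependent; since one of them has fallen, all of them are of no effect. That brings down Article 8 as well. The remainder continues in force under Article 6. That leaves Article 6 and Article 7 in effect. Article 4 is among the inoperative provisions, so the answer is no.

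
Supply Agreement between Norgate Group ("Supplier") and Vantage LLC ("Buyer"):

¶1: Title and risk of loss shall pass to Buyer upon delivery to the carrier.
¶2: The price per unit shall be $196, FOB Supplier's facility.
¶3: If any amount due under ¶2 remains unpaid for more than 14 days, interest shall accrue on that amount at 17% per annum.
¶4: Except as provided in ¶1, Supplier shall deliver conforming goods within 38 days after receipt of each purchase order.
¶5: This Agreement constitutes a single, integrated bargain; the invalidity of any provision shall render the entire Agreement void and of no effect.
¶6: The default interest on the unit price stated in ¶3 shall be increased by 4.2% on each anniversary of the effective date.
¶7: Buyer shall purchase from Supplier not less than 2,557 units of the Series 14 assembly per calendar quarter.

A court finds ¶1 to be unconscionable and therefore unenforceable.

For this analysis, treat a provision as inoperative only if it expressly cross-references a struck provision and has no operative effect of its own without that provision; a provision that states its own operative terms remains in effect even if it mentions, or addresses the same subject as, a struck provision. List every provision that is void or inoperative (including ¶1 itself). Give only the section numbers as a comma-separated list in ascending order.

1, 2, 3, 4, 5, 6, 7

¶1 is struck. Nothing else in the Agreement is defined by reference to ¶1. ¶5 provides that the Agreement is not severable, so the invalidity of any one provision voids the entire Agreement. No provision of the Agreement survives.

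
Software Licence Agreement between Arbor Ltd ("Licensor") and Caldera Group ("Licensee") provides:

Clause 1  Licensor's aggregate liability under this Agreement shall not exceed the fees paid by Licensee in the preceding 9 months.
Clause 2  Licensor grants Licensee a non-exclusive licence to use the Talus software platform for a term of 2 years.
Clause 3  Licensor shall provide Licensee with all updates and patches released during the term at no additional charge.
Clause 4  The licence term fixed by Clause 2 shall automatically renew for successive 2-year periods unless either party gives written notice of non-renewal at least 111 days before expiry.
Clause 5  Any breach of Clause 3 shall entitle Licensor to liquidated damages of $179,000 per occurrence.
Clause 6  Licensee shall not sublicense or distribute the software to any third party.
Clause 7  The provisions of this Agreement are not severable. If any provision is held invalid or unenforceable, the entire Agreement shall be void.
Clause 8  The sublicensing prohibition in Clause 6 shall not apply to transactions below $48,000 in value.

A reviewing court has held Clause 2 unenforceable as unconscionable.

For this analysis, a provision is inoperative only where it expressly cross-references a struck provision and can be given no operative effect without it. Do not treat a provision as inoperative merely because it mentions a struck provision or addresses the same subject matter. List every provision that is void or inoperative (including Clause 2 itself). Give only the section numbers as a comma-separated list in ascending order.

1, 2, 3, 4, 5, 6, 7, 8

Clause 2 is struck. Clause 4 does nothing except set the renewal of the licence term by reference to Clause 2; with Clause 2 gone it has no independent effect and is inoperative. Clause 7 provides that the Agreement is not severable, so the invalidity of any one provision voids the entire Agreement. No provision of the Agreement survives.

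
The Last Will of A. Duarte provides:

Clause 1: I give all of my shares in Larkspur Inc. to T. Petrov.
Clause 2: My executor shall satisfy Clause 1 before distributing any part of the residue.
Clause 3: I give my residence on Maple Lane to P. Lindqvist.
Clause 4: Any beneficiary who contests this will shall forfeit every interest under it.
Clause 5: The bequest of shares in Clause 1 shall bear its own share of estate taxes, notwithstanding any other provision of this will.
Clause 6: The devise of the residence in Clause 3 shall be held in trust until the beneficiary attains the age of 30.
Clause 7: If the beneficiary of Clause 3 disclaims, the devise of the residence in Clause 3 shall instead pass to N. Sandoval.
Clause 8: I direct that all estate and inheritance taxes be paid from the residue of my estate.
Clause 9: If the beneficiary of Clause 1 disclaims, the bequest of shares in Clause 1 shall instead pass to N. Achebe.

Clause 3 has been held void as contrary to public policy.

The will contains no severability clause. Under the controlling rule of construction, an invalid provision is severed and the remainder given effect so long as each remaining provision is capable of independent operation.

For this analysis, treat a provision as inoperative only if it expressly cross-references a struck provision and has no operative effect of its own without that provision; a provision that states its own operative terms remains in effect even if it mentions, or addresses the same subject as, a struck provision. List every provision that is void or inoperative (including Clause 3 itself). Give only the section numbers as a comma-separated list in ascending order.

3, 6, 7

Clause 3 is struck. Clause 6 operates only by reference to Clause 3, so it falls with Clause 3. Clause 7 operates only by reference to Clause 3, so it falls with Clause 3. Under the stated default rule, only provisions that cannot operate independently fall away; the rest are enforced. Clause 1, Clause 2, Clause 4, Clause 5, Clause 8, and Clause 9 remain in effect.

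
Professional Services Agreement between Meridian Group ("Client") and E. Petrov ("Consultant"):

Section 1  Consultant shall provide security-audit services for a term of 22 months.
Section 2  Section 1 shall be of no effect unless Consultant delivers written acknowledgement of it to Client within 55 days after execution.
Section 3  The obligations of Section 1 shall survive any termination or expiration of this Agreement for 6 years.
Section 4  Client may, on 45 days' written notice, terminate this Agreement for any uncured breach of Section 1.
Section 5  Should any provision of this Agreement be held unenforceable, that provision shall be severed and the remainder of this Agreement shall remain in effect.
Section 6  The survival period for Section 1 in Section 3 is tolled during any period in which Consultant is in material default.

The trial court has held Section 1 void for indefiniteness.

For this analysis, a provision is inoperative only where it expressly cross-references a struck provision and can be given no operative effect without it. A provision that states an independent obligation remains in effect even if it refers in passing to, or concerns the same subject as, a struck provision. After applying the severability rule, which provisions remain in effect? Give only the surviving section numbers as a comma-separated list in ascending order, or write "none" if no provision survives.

Section 1 is struck. Section 2 merely fixes the acknowledgement condition for Section 1; with Section 1 gone it has nothing to operate on and falls away. The only function of Section 3 is the survival period for Section 1, so it cannot stand once Section 1 is removed. The only function of Section 4 is the termination right for breach of Section 1, so it cannot stand once Section 1 is removed. Section 6 has no operative effect of its own apart from Section 3 and is therefore inoperative. Under the severability clause in Section 5, the remaining provisions continue in force. Only Section 5 remains in effect.

5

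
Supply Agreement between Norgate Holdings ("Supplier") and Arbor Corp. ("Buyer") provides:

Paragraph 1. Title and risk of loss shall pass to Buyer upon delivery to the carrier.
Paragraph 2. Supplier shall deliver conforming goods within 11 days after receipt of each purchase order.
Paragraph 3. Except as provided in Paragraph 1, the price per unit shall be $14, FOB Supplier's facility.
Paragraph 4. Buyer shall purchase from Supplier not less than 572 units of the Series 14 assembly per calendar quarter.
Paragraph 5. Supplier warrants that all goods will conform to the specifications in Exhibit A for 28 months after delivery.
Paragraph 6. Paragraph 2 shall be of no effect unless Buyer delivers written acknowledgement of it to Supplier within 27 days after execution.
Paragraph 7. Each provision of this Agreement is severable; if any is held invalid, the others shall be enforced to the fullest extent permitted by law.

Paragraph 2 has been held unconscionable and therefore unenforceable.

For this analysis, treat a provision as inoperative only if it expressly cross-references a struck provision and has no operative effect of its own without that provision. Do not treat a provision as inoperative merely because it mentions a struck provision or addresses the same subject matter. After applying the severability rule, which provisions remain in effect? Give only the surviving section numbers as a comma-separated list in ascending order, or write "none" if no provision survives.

1, 3, 4, 5, 7

Paragraph 2 is struck. The only function of Paragraph 6 is the acknowledgement condition for Paragraph 2, so it cannot stand once Paragraph 2 is removed. Under the severability clause in Paragraph 7, the remaining provisions continue in force. Paragraph 1, Paragraph 3, Paragraph 4, Paragraph 5, and Paragraph 7 remain in effect.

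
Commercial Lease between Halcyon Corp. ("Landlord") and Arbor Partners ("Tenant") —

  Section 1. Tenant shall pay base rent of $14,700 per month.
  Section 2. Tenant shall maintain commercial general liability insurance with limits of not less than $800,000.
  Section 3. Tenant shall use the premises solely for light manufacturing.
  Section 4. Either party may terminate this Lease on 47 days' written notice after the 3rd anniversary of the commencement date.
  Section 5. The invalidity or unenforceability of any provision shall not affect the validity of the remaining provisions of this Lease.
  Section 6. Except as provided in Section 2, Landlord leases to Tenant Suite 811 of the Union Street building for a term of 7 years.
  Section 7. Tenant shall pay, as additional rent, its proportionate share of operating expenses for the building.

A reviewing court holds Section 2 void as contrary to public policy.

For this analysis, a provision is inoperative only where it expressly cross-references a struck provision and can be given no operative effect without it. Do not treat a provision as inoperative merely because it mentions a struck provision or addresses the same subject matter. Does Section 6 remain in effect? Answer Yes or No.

Yes

Section 2 is struck. Section 6 mentions Section 2 but its own obligation stands independently of Section 2, so Section 6 is not affected. No other provision's operative terms depend on Section 2. Section 5 is a severability clause and preserves every provision that can still be given independent effect. Section 1, Section 3, Section 4, Section 5, Section 6, and Section 7 remain in effect. Section 6 is among the surviving provisions, so the answer is yes.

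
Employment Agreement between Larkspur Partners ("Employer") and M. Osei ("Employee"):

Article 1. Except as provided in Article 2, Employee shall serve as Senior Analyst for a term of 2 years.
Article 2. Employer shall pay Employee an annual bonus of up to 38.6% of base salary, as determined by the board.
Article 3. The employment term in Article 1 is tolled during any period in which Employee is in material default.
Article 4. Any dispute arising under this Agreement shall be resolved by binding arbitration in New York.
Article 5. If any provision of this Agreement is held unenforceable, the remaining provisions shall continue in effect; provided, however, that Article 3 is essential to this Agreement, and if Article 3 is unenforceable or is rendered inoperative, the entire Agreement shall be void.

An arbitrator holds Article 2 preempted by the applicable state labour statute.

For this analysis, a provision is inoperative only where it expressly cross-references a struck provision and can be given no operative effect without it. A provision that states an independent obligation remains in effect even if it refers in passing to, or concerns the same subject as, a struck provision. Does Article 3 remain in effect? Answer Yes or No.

Article 2 is struck. Although Article 1 refers to Article 2, its operative terms do not depend on Article 2, so it remains in effect. No other provision's operative terms depend on Article 2. Article 5 makes Article 3 an essential term, but Article 3 is unaffected, so the severability proviso in Article 5 preserves the remaining provisions. The provisions still in force are Article 1, Article 3, Article 4, and Article 5. Article 3 is among the surviving provisions, so the answer is yes.

Yes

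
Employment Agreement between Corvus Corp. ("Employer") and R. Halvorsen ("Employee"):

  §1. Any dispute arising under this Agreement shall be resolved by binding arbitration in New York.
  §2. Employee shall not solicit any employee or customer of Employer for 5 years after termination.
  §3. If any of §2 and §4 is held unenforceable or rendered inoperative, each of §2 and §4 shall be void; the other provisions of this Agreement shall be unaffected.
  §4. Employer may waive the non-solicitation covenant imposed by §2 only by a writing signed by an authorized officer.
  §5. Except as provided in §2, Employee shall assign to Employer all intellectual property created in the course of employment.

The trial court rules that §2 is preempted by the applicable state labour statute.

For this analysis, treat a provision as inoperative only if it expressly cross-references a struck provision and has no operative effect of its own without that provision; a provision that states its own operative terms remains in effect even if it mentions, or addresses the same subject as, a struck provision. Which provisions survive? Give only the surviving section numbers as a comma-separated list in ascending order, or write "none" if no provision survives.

1, 3, 5

§2 is struck. §4 has no operative effect of its own apart from §2 and is therefore inoperative. §5 mentions §2 but its own obligation stands independently of §2, so §5 is not affected. §3 declares §2 and §4 mutually dependent; since one of them has fallen, all of them are of no effect. The remainder continues in force under §3. That leaves §1, §3, and §5 in effect.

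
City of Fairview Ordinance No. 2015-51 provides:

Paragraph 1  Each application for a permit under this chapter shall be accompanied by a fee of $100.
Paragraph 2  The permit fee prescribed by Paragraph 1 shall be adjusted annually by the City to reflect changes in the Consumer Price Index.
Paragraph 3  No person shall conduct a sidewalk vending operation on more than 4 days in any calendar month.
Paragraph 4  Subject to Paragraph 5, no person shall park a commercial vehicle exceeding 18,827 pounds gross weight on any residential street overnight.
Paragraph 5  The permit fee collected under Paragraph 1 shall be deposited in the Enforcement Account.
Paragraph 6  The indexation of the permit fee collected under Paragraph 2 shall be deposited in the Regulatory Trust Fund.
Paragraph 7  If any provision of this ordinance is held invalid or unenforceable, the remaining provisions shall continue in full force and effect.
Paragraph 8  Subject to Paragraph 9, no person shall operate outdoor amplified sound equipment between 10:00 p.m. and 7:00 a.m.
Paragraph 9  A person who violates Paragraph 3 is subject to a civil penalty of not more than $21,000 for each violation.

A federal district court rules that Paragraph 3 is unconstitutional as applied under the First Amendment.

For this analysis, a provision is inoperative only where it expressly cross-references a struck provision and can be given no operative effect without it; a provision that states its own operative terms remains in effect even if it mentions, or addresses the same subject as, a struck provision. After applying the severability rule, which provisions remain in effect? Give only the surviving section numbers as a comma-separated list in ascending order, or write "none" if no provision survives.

Paragraph 3 is struck. Paragraph 9 merely fixes the civil penalty for violating Paragraph 3; with Paragraph 3 gone it has nothing to operate on and falls away. Although Paragraph 8 refers to Paragraph 9, its operative terms do not depend on Paragraph 9, so it remains in effect. Paragraph 7 is a severability clause and preserves every provision that can still be given independent effect. That leaves Paragraph 1, Paragraph 2, Paragraph 4, Paragraph 5, Paragraph 6, Paragraph 7, and Paragraph 8 in effect.

1, 2, 4, 5, 6, 7, 8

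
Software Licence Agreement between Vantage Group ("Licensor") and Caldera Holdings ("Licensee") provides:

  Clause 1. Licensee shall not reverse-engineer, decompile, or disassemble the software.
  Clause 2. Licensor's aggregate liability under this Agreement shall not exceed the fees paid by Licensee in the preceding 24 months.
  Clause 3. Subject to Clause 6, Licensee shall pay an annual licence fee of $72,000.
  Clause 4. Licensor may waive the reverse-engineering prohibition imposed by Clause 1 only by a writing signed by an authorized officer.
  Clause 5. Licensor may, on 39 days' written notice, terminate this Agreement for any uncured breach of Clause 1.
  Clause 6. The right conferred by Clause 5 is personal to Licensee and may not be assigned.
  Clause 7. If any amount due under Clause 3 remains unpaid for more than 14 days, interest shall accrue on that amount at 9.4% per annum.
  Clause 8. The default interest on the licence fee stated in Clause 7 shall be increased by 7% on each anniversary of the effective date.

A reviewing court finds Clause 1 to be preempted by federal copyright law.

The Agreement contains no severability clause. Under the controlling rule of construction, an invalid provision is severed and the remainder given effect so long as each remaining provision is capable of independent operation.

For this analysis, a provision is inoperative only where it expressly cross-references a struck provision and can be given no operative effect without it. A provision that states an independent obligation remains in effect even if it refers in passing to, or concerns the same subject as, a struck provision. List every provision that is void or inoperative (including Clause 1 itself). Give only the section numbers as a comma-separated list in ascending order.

1, 4, 5, 6

Clause 1 is struck. Clause 4 operates only by reference to Clause 1, so it falls with Clause 1. Clause 5 operates only by reference to Clause 1, so it falls with Clause 1. Clause 6 merely fixes the non-assignment of Clause 5; with Clause 5 gone it has nothing to operate on and falls away. Clause 3 mentions Clause 6 but its own obligation stands independently of Clause 6, so Clause 3 is not affected. Under the stated default rule, only provisions that cannot operate independently fall away; the rest are enforced. Clause 2, Clause 3, Clause 7, and Clause 8 remain in effect.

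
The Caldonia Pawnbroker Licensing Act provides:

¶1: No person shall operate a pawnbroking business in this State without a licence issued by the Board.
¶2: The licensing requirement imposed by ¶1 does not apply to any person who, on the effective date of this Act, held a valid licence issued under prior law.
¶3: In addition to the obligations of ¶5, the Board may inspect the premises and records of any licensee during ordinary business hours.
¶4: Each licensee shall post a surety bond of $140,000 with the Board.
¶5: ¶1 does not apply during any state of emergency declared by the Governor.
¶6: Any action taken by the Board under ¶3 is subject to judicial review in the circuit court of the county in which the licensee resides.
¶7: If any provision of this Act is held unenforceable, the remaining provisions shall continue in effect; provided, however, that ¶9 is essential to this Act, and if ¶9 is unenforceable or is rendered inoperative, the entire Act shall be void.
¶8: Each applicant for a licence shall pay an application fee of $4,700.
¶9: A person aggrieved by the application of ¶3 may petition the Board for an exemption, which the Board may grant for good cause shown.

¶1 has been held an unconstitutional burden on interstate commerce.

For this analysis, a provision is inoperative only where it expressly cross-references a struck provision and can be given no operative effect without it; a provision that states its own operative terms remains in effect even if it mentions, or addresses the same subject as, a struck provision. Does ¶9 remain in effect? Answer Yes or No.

¶1 is struck. ¶2 operates only by reference to ¶1, so it falls with ¶1. The only function of ¶5 is the emergency suspension of ¶1, so it cannot stand once ¶1 is removed. ¶3 mentions ¶5 but its own obligation stands independently of ¶5, so ¶3 is not affected. ¶7 makes ¶9 an essential term, but ¶9 is unaffected, so the severability proviso in ¶7 preserves the remaining provisions. That leaves ¶3, ¶4, ¶6, ¶7, ¶8, and ¶9 in effect. ¶9 is among the surviving provisions, so the answer is yes.

Yes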